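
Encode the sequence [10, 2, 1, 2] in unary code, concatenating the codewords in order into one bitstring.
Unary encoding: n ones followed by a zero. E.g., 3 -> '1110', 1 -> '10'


Encode each number as n ones followed by a terminating 0:
  10 -> 11111111110 (11 bits)
  2 -> 110 (3 bits)
  1 -> 10 (2 bits)
  2 -> 110 (3 bits)
Total length = 11 + 3 + 2 + 3 = 19 bits.

Unary([10, 2, 1, 2]) = 1111111111011010110 (19 bits)


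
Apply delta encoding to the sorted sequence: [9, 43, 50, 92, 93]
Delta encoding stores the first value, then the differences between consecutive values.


First value: 9
Deltas:
  43 - 9 = 34
  50 - 43 = 7
  92 - 50 = 42
  93 - 92 = 1


Delta encoded: [9, 34, 7, 42, 1]


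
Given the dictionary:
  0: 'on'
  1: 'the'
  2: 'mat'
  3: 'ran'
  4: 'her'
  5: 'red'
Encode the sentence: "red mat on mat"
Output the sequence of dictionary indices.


Look up each word in the dictionary:
  'red' -> 5
  'mat' -> 2
  'on' -> 0
  'mat' -> 2

Encoded: [5, 2, 0, 2]


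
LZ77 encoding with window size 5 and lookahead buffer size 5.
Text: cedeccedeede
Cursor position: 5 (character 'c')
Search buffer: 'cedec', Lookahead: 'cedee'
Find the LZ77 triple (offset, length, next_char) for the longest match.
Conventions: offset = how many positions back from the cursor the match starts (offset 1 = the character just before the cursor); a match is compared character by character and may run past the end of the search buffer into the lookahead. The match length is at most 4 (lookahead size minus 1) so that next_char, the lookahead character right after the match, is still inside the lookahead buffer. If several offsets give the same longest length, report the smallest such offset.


Try each offset into the search buffer:
  offset=1 (pos 4, char 'c'): match length 1
  offset=2 (pos 3, char 'e'): match length 0
  offset=3 (pos 2, char 'd'): match length 0
  offset=4 (pos 1, char 'e'): match length 0
  offset=5 (pos 0, char 'c'): match length 4
Longest match has length 4 at offset 5.
next_char = character at position 5 + 4 = 9 -> 'e'

Best match: offset=5, length=4 (matching 'cede' starting at position 0)
LZ77 triple: (5, 4, 'e')


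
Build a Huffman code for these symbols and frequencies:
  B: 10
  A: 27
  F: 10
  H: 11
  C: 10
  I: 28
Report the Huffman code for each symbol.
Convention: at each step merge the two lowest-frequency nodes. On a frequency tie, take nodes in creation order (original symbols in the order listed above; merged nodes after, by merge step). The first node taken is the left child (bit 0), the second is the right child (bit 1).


Huffman tree construction:
Step 1: Merge B(10) + F(10) = 20
Step 2: Merge C(10) + H(11) = 21
Step 3: Merge (B+F)(20) + (C+H)(21) = 41
Step 4: Merge A(27) + I(28) = 55
Step 5: Merge ((B+F)+(C+H))(41) + (A+I)(55) = 96
Read each symbol's code off the tree from the root (left child = 0, right child = 1).

Codes:
  B: 000 (length 3)
  A: 10 (length 2)
  F: 001 (length 3)
  H: 011 (length 3)
  C: 010 (length 3)
  I: 11 (length 2)
Average code length: 233/96 = 2.4271 bits/symbol


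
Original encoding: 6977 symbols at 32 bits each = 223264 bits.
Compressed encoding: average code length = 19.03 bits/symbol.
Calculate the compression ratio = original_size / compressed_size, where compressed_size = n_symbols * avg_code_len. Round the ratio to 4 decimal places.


original_size = n_symbols * orig_bits = 6977 * 32 = 223264 bits
compressed_size = n_symbols * avg_code_len = 6977 * 19.03 = 132772.31 bits
ratio = original_size / compressed_size = 223264 / 132772.31 = 1.6816

Compression ratio = 1.6816


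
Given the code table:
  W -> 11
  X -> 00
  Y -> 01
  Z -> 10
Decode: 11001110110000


Decoding:
11 -> W
00 -> X
11 -> W
10 -> Z
11 -> W
00 -> X
00 -> X


Result: WXWZWXX


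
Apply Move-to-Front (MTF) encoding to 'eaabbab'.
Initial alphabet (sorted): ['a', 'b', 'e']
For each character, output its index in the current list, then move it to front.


MTF encoding:
'e': index 2 in ['a', 'b', 'e'] -> ['e', 'a', 'b']
'a': index 1 in ['e', 'a', 'b'] -> ['a', 'e', 'b']
'a': index 0 in ['a', 'e', 'b'] -> ['a', 'e', 'b']
'b': index 2 in ['a', 'e', 'b'] -> ['b', 'a', 'e']
'b': index 0 in ['b', 'a', 'e'] -> ['b', 'a', 'e']
'a': index 1 in ['b', 'a', 'e'] -> ['a', 'b', 'e']
'b': index 1 in ['a', 'b', 'e'] -> ['b', 'a', 'e']


Output: [2, 1, 0, 2, 0, 1, 1]


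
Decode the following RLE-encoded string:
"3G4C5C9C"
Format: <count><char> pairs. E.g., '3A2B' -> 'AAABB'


Expanding each <count><char> pair:
  3G -> 'GGG'
  4C -> 'CCCC'
  5C -> 'CCCCC'
  9C -> 'CCCCCCCCC'

Decoded = GGGCCCCCCCCCCCCCCCCCC


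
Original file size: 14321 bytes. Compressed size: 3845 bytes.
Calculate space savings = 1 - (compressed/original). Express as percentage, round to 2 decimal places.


ratio = compressed/original = 3845/14321 = 0.268487
savings = 1 - ratio = 1 - 0.268487 = 0.731513
as a percentage: 0.731513 * 100 = 73.15%

Space savings = 1 - 3845/14321 = 73.15%


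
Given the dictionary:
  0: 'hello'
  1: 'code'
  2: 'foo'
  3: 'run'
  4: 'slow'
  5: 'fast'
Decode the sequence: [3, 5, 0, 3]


Look up each index in the dictionary:
  3 -> 'run'
  5 -> 'fast'
  0 -> 'hello'
  3 -> 'run'

Decoded: "run fast hello run"


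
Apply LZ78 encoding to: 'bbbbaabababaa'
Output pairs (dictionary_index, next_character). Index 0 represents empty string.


LZ78 encoding steps:
Dictionary: {0: ''}
Step 1: w='' (idx 0), next='b' -> output (0, 'b'), add 'b' as idx 1
Step 2: w='b' (idx 1), next='b' -> output (1, 'b'), add 'bb' as idx 2
Step 3: w='b' (idx 1), next='a' -> output (1, 'a'), add 'ba' as idx 3
Step 4: w='' (idx 0), next='a' -> output (0, 'a'), add 'a' as idx 4
Step 5: w='ba' (idx 3), next='b' -> output (3, 'b'), add 'bab' as idx 5
Step 6: w='a' (idx 4), next='b' -> output (4, 'b'), add 'ab' as idx 6
Step 7: w='a' (idx 4), next='a' -> output (4, 'a'), add 'aa' as idx 7


Encoded: [(0, 'b'), (1, 'b'), (1, 'a'), (0, 'a'), (3, 'b'), (4, 'b'), (4, 'a')]


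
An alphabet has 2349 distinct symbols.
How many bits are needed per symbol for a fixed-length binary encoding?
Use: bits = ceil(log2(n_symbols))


log2(2349) = 11.1978
Bracket: 2^11 = 2048 < 2349 <= 2^12 = 4096
So ceil(log2(2349)) = 12

bits = ceil(log2(2349)) = ceil(11.1978) = 12 bits


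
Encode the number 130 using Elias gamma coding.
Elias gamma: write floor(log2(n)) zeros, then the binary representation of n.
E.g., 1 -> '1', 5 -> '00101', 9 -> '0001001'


num_bits = floor(log2(130)) + 1 = 8
leading_zeros = num_bits - 1 = 7
binary(130) = 10000010

Elias gamma(130) = '0000000' + '10000010' = 000000010000010 (15 bits)


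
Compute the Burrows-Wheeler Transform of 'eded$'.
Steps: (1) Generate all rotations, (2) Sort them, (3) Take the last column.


Rotations (sorted):
  0: $eded -> last char: d
  1: d$ede -> last char: e
  2: ded$e -> last char: e
  3: ed$ed -> last char: d
  4: eded$ -> last char: $


BWT = deed$


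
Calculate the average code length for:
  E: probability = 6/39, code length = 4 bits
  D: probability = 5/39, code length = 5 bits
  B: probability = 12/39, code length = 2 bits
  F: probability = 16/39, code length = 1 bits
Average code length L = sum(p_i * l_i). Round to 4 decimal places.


Weighted contributions p_i * l_i:
  E: (6/39) * 4 = 24/39
  D: (5/39) * 5 = 25/39
  B: (12/39) * 2 = 24/39
  F: (16/39) * 1 = 16/39
Sum = (24 + 25 + 24 + 16)/39 = 89/39

L = 89/39 = 2.2821 bits/symbol


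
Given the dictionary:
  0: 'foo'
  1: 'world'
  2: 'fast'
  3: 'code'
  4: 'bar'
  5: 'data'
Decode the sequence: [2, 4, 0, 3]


Look up each index in the dictionary:
  2 -> 'fast'
  4 -> 'bar'
  0 -> 'foo'
  3 -> 'code'

Decoded: "fast bar foo code"


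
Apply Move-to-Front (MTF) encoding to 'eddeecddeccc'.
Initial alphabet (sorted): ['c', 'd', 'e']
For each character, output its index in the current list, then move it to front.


MTF encoding:
'e': index 2 in ['c', 'd', 'e'] -> ['e', 'c', 'd']
'd': index 2 in ['e', 'c', 'd'] -> ['d', 'e', 'c']
'd': index 0 in ['d', 'e', 'c'] -> ['d', 'e', 'c']
'e': index 1 in ['d', 'e', 'c'] -> ['e', 'd', 'c']
'e': index 0 in ['e', 'd', 'c'] -> ['e', 'd', 'c']
'c': index 2 in ['e', 'd', 'c'] -> ['c', 'e', 'd']
'd': index 2 in ['c', 'e', 'd'] -> ['d', 'c', 'e']
'd': index 0 in ['d', 'c', 'e'] -> ['d', 'c', 'e']
'e': index 2 in ['d', 'c', 'e'] -> ['e', 'd', 'c']
'c': index 2 in ['e', 'd', 'c'] -> ['c', 'e', 'd']
'c': index 0 in ['c', 'e', 'd'] -> ['c', 'e', 'd']
'c': index 0 in ['c', 'e', 'd'] -> ['c', 'e', 'd']


Output: [2, 2, 0, 1, 0, 2, 2, 0, 2, 2, 0, 0]


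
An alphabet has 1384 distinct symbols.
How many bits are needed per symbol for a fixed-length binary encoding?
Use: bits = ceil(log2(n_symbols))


log2(1384) = 10.4346
Bracket: 2^10 = 1024 < 1384 <= 2^11 = 2048
So ceil(log2(1384)) = 11

bits = ceil(log2(1384)) = ceil(10.4346) = 11 bits


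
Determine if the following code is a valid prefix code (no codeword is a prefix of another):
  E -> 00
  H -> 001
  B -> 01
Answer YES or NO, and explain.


Checking each pair (does one codeword prefix another?):
  E='00' vs H='001': prefix -- VIOLATION

NO -- this is NOT a valid prefix code. E (00) is a prefix of H (001).


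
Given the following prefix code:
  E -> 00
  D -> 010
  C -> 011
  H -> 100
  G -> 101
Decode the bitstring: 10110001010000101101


Decoding step by step:
Bits 101 -> G
Bits 100 -> H
Bits 010 -> D
Bits 100 -> H
Bits 00 -> E
Bits 101 -> G
Bits 101 -> G


Decoded message: GHDHEGG


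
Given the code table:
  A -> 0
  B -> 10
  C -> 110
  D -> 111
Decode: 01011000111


Decoding:
0 -> A
10 -> B
110 -> C
0 -> A
0 -> A
111 -> D


Result: ABCAAD


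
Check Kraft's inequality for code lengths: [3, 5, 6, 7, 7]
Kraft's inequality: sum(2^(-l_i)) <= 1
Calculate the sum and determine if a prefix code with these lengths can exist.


Sum = 2^(-3) + 2^(-5) + 2^(-6) + 2^(-7) + 2^(-7)
    = 0.125 + 0.03125 + 0.015625 + 0.0078125 + 0.0078125
    = 24/128 = 0.1875
Since 0.1875 <= 1, Kraft's inequality IS satisfied.
A prefix code with these lengths CAN exist.

Kraft sum = 0.1875. Satisfied.


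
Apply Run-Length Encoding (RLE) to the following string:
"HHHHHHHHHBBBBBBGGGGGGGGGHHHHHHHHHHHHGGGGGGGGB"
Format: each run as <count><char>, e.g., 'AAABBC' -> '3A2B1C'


Scanning runs left to right:
  i=0: run of 'H' x 9 -> '9H'
  i=9: run of 'B' x 6 -> '6B'
  i=15: run of 'G' x 9 -> '9G'
  i=24: run of 'H' x 12 -> '12H'
  i=36: run of 'G' x 8 -> '8G'
  i=44: run of 'B' x 1 -> '1B'

RLE = 9H6B9G12H8G1B


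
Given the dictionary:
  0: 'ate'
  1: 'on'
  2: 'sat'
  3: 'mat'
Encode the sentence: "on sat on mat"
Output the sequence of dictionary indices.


Look up each word in the dictionary:
  'on' -> 1
  'sat' -> 2
  'on' -> 1
  'mat' -> 3

Encoded: [1, 2, 1, 3]


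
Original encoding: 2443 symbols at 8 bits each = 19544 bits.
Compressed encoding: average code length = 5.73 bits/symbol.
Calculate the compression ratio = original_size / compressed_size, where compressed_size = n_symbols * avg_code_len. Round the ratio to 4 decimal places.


original_size = n_symbols * orig_bits = 2443 * 8 = 19544 bits
compressed_size = n_symbols * avg_code_len = 2443 * 5.73 = 13998.39 bits
ratio = original_size / compressed_size = 19544 / 13998.39 = 1.3962

Compression ratio = 1.3962


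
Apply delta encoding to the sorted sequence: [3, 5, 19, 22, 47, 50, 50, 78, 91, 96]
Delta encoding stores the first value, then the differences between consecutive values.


First value: 3
Deltas:
  5 - 3 = 2
  19 - 5 = 14
  22 - 19 = 3
  47 - 22 = 25
  50 - 47 = 3
  50 - 50 = 0
  78 - 50 = 28
  91 - 78 = 13
  96 - 91 = 5


Delta encoded: [3, 2, 14, 3, 25, 3, 0, 28, 13, 5]


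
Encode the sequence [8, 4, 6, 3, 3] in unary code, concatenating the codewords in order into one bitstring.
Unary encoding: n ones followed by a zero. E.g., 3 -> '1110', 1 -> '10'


Encode each number as n ones followed by a terminating 0:
  8 -> 111111110 (9 bits)
  4 -> 11110 (5 bits)
  6 -> 1111110 (7 bits)
  3 -> 1110 (4 bits)
  3 -> 1110 (4 bits)
Total length = 9 + 5 + 7 + 4 + 4 = 29 bits.

Unary([8, 4, 6, 3, 3]) = 11111111011110111111011101110 (29 bits)


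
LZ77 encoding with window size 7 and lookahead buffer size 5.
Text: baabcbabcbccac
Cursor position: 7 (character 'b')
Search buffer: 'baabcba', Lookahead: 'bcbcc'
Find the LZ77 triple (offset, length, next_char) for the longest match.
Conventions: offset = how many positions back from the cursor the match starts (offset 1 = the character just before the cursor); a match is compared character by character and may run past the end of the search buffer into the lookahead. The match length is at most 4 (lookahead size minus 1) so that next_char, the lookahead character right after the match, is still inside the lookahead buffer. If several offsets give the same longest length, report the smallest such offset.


Try each offset into the search buffer:
  offset=1 (pos 6, char 'a'): match length 0
  offset=2 (pos 5, char 'b'): match length 1
  offset=3 (pos 4, char 'c'): match length 0
  offset=4 (pos 3, char 'b'): match length 3
  offset=5 (pos 2, char 'a'): match length 0
  offset=6 (pos 1, char 'a'): match length 0
  offset=7 (pos 0, char 'b'): match length 1
Longest match has length 3 at offset 4.
next_char = character at position 7 + 3 = 10 -> 'c'

Best match: offset=4, length=3 (matching 'bcb' starting at position 3)
LZ77 triple: (4, 3, 'c')


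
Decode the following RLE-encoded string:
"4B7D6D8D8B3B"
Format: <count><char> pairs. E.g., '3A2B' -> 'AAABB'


Expanding each <count><char> pair:
  4B -> 'BBBB'
  7D -> 'DDDDDDD'
  6D -> 'DDDDDD'
  8D -> 'DDDDDDDD'
  8B -> 'BBBBBBBB'
  3B -> 'BBB'

Decoded = BBBBDDDDDDDDDDDDDDDDDDDDDBBBBBBBBBBB


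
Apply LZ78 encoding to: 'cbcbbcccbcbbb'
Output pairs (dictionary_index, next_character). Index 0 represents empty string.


LZ78 encoding steps:
Dictionary: {0: ''}
Step 1: w='' (idx 0), next='c' -> output (0, 'c'), add 'c' as idx 1
Step 2: w='' (idx 0), next='b' -> output (0, 'b'), add 'b' as idx 2
Step 3: w='c' (idx 1), next='b' -> output (1, 'b'), add 'cb' as idx 3
Step 4: w='b' (idx 2), next='c' -> output (2, 'c'), add 'bc' as idx 4
Step 5: w='c' (idx 1), next='c' -> output (1, 'c'), add 'cc' as idx 5
Step 6: w='bc' (idx 4), next='b' -> output (4, 'b'), add 'bcb' as idx 6
Step 7: w='b' (idx 2), next='b' -> output (2, 'b'), add 'bb' as idx 7


Encoded: [(0, 'c'), (0, 'b'), (1, 'b'), (2, 'c'), (1, 'c'), (4, 'b'), (2, 'b')]


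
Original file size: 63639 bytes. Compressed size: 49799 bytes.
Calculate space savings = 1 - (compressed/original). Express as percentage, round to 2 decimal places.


ratio = compressed/original = 49799/63639 = 0.782523
savings = 1 - ratio = 1 - 0.782523 = 0.217477
as a percentage: 0.217477 * 100 = 21.75%

Space savings = 1 - 49799/63639 = 21.75%


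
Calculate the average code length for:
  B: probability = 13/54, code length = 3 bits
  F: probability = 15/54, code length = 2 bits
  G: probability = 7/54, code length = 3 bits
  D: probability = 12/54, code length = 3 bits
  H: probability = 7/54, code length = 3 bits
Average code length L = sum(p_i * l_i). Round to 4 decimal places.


Weighted contributions p_i * l_i:
  B: (13/54) * 3 = 39/54
  F: (15/54) * 2 = 30/54
  G: (7/54) * 3 = 21/54
  D: (12/54) * 3 = 36/54
  H: (7/54) * 3 = 21/54
Sum = (39 + 30 + 21 + 36 + 21)/54 = 147/54

L = 147/54 = 2.7222 bits/symbol


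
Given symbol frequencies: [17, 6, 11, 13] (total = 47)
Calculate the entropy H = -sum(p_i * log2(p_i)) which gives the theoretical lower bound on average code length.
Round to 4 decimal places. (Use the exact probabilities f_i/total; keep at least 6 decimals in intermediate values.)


Per-symbol terms -p_i * log2(p_i) with p_i = f_i/47:
  p = 17/47 = 0.361702: log2(p) = -1.467126, -p*log2(p) = 0.530663
  p = 6/47 = 0.127660: log2(p) = -2.969626, -p*log2(p) = 0.379101
  p = 11/47 = 0.234043: log2(p) = -2.095157, -p*log2(p) = 0.490356
  p = 13/47 = 0.276596: log2(p) = -1.854149, -p*log2(p) = 0.512850
H = 0.530663 + 0.379101 + 0.490356 + 0.512850 = 1.912970

H = 1.913 bits/symbol


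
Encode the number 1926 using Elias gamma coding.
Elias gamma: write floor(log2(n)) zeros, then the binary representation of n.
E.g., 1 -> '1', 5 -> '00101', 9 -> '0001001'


num_bits = floor(log2(1926)) + 1 = 11
leading_zeros = num_bits - 1 = 10
binary(1926) = 11110000110

Elias gamma(1926) = '0000000000' + '11110000110' = 000000000011110000110 (21 bits)


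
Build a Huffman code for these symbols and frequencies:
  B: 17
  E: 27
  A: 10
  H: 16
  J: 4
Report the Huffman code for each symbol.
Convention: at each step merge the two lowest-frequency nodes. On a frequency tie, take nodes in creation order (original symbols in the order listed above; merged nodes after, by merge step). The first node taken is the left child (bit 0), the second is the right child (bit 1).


Huffman tree construction:
Step 1: Merge J(4) + A(10) = 14
Step 2: Merge (J+A)(14) + H(16) = 30
Step 3: Merge B(17) + E(27) = 44
Step 4: Merge ((J+A)+H)(30) + (B+E)(44) = 74
Read each symbol's code off the tree from the root (left child = 0, right child = 1).

Codes:
  B: 10 (length 2)
  E: 11 (length 2)
  A: 001 (length 3)
  H: 01 (length 2)
  J: 000 (length 3)
Average code length: 162/74 = 2.1892 bits/symbol


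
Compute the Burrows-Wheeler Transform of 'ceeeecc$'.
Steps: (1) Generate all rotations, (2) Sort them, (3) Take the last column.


Rotations (sorted):
  0: $ceeeecc -> last char: c
  1: c$ceeeec -> last char: c
  2: cc$ceeee -> last char: e
  3: ceeeecc$ -> last char: $
  4: ecc$ceee -> last char: e
  5: eecc$cee -> last char: e
  6: eeecc$ce -> last char: e
  7: eeeecc$c -> last char: c


BWT = cce$eeec


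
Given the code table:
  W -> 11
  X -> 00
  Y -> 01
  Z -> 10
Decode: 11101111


Decoding:
11 -> W
10 -> Z
11 -> W
11 -> W


Result: WZWW


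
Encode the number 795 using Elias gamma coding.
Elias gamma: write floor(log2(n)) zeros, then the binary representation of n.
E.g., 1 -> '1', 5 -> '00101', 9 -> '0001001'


num_bits = floor(log2(795)) + 1 = 10
leading_zeros = num_bits - 1 = 9
binary(795) = 1100011011

Elias gamma(795) = '000000000' + '1100011011' = 0000000001100011011 (19 bits)


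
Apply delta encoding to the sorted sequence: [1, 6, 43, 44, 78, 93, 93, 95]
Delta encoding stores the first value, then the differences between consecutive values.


First value: 1
Deltas:
  6 - 1 = 5
  43 - 6 = 37
  44 - 43 = 1
  78 - 44 = 34
  93 - 78 = 15
  93 - 93 = 0
  95 - 93 = 2


Delta encoded: [1, 5, 37, 1, 34, 15, 0, 2]


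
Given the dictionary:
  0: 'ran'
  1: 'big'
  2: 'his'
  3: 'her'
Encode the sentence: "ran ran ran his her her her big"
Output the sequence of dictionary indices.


Look up each word in the dictionary:
  'ran' -> 0
  'ran' -> 0
  'ran' -> 0
  'his' -> 2
  'her' -> 3
  'her' -> 3
  'her' -> 3
  'big' -> 1

Encoded: [0, 0, 0, 2, 3, 3, 3, 1]


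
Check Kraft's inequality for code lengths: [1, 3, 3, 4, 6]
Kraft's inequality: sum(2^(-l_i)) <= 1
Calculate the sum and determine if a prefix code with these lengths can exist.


Sum = 2^(-1) + 2^(-3) + 2^(-3) + 2^(-4) + 2^(-6)
    = 0.5 + 0.125 + 0.125 + 0.0625 + 0.015625
    = 53/64 = 0.828125
Since 0.828125 <= 1, Kraft's inequality IS satisfied.
A prefix code with these lengths CAN exist.

Kraft sum = 0.828125. Satisfied.


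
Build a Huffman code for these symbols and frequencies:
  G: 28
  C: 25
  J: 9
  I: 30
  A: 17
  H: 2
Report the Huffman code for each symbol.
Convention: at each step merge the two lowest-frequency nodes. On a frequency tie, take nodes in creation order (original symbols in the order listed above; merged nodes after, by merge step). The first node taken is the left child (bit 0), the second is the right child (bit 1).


Huffman tree construction:
Step 1: Merge H(2) + J(9) = 11
Step 2: Merge (H+J)(11) + A(17) = 28
Step 3: Merge C(25) + G(28) = 53
Step 4: Merge ((H+J)+A)(28) + I(30) = 58
Step 5: Merge (C+G)(53) + (((H+J)+A)+I)(58) = 111
Read each symbol's code off the tree from the root (left child = 0, right child = 1).

Codes:
  G: 01 (length 2)
  C: 00 (length 2)
  J: 1001 (length 4)
  I: 11 (length 2)
  A: 101 (length 3)
  H: 1000 (length 4)
Average code length: 261/111 = 2.3514 bits/symbol


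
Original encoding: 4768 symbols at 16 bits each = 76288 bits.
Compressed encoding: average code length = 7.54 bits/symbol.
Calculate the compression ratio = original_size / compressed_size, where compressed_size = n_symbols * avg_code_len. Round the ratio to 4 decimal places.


original_size = n_symbols * orig_bits = 4768 * 16 = 76288 bits
compressed_size = n_symbols * avg_code_len = 4768 * 7.54 = 35950.72 bits
ratio = original_size / compressed_size = 76288 / 35950.72 = 2.122

Compression ratio = 2.122


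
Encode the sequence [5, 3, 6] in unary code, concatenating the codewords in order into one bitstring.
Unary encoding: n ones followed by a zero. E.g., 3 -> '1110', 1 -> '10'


Encode each number as n ones followed by a terminating 0:
  5 -> 111110 (6 bits)
  3 -> 1110 (4 bits)
  6 -> 1111110 (7 bits)
Total length = 6 + 4 + 7 = 17 bits.

Unary([5, 3, 6]) = 11111011101111110 (17 bits)


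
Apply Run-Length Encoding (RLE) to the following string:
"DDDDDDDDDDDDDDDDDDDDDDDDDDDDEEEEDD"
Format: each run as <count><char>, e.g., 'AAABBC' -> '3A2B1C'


Scanning runs left to right:
  i=0: run of 'D' x 28 -> '28D'
  i=28: run of 'E' x 4 -> '4E'
  i=32: run of 'D' x 2 -> '2D'

RLE = 28D4E2D


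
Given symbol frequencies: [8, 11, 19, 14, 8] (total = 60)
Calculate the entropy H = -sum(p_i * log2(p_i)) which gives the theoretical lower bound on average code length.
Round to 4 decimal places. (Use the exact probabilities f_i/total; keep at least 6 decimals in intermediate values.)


Per-symbol terms -p_i * log2(p_i) with p_i = f_i/60:
  p = 8/60 = 0.133333: log2(p) = -2.906891, -p*log2(p) = 0.387585
  p = 11/60 = 0.183333: log2(p) = -2.447459, -p*log2(p) = 0.448701
  p = 19/60 = 0.316667: log2(p) = -1.658963, -p*log2(p) = 0.525338
  p = 14/60 = 0.233333: log2(p) = -2.099536, -p*log2(p) = 0.489892
  p = 8/60 = 0.133333: log2(p) = -2.906891, -p*log2(p) = 0.387585
H = 0.387585 + 0.448701 + 0.525338 + 0.489892 + 0.387585 = 2.239101

H = 2.2391 bits/symbol


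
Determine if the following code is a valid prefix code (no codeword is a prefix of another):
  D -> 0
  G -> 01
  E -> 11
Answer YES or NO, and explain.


Checking each pair (does one codeword prefix another?):
  D='0' vs G='01': prefix -- VIOLATION

NO -- this is NOT a valid prefix code. D (0) is a prefix of G (01).


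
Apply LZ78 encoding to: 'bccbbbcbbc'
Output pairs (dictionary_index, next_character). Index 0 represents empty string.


LZ78 encoding steps:
Dictionary: {0: ''}
Step 1: w='' (idx 0), next='b' -> output (0, 'b'), add 'b' as idx 1
Step 2: w='' (idx 0), next='c' -> output (0, 'c'), add 'c' as idx 2
Step 3: w='c' (idx 2), next='b' -> output (2, 'b'), add 'cb' as idx 3
Step 4: w='b' (idx 1), next='b' -> output (1, 'b'), add 'bb' as idx 4
Step 5: w='cb' (idx 3), next='b' -> output (3, 'b'), add 'cbb' as idx 5
Step 6: w='c' (idx 2), end of input -> output (2, '')


Encoded: [(0, 'b'), (0, 'c'), (2, 'b'), (1, 'b'), (3, 'b'), (2, '')]


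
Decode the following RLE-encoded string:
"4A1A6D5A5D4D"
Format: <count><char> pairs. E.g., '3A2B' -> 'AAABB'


Expanding each <count><char> pair:
  4A -> 'AAAA'
  1A -> 'A'
  6D -> 'DDDDDD'
  5A -> 'AAAAA'
  5D -> 'DDDDD'
  4D -> 'DDDD'

Decoded = AAAAADDDDDDAAAAADDDDDDDDD


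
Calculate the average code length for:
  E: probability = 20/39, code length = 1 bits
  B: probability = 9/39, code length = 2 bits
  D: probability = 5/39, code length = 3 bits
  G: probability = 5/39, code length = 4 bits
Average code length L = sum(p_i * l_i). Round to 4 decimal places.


Weighted contributions p_i * l_i:
  E: (20/39) * 1 = 20/39
  B: (9/39) * 2 = 18/39
  D: (5/39) * 3 = 15/39
  G: (5/39) * 4 = 20/39
Sum = (20 + 18 + 15 + 20)/39 = 73/39

L = 73/39 = 1.8718 bits/symbol


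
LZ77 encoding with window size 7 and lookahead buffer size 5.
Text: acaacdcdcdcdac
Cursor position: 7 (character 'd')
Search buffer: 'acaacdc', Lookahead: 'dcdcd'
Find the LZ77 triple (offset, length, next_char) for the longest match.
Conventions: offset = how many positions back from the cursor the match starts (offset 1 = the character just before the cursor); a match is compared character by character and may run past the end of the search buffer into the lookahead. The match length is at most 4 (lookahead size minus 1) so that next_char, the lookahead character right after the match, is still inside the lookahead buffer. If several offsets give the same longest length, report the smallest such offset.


Try each offset into the search buffer:
  offset=1 (pos 6, char 'c'): match length 0
  offset=2 (pos 5, char 'd'): match length 4
  offset=3 (pos 4, char 'c'): match length 0
  offset=4 (pos 3, char 'a'): match length 0
  offset=5 (pos 2, char 'a'): match length 0
  offset=6 (pos 1, char 'c'): match length 0
  offset=7 (pos 0, char 'a'): match length 0
Longest match has length 4 at offset 2.
next_char = character at position 7 + 4 = 11 -> 'd'

Best match: offset=2, length=4 (matching 'dcdc' starting at position 5)
LZ77 triple: (2, 4, 'd')


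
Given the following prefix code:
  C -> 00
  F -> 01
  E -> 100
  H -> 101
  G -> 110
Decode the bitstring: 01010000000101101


Decoding step by step:
Bits 01 -> F
Bits 01 -> F
Bits 00 -> C
Bits 00 -> C
Bits 00 -> C
Bits 01 -> F
Bits 01 -> F
Bits 101 -> H


Decoded message: FFCCCFFH


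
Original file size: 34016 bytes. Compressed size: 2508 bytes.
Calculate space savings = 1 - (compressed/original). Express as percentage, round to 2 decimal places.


ratio = compressed/original = 2508/34016 = 0.07373
savings = 1 - ratio = 1 - 0.07373 = 0.92627
as a percentage: 0.92627 * 100 = 92.63%

Space savings = 1 - 2508/34016 = 92.63%


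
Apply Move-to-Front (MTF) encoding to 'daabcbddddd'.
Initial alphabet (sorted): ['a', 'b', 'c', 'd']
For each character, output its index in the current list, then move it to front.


MTF encoding:
'd': index 3 in ['a', 'b', 'c', 'd'] -> ['d', 'a', 'b', 'c']
'a': index 1 in ['d', 'a', 'b', 'c'] -> ['a', 'd', 'b', 'c']
'a': index 0 in ['a', 'd', 'b', 'c'] -> ['a', 'd', 'b', 'c']
'b': index 2 in ['a', 'd', 'b', 'c'] -> ['b', 'a', 'd', 'c']
'c': index 3 in ['b', 'a', 'd', 'c'] -> ['c', 'b', 'a', 'd']
'b': index 1 in ['c', 'b', 'a', 'd'] -> ['b', 'c', 'a', 'd']
'd': index 3 in ['b', 'c', 'a', 'd'] -> ['d', 'b', 'c', 'a']
'd': index 0 in ['d', 'b', 'c', 'a'] -> ['d', 'b', 'c', 'a']
'd': index 0 in ['d', 'b', 'c', 'a'] -> ['d', 'b', 'c', 'a']
'd': index 0 in ['d', 'b', 'c', 'a'] -> ['d', 'b', 'c', 'a']
'd': index 0 in ['d', 'b', 'c', 'a'] -> ['d', 'b', 'c', 'a']


Output: [3, 1, 0, 2, 3, 1, 3, 0, 0, 0, 0]


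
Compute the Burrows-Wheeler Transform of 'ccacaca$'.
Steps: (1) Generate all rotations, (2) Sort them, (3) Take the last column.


Rotations (sorted):
  0: $ccacaca -> last char: a
  1: a$ccacac -> last char: c
  2: aca$ccac -> last char: c
  3: acaca$cc -> last char: c
  4: ca$ccaca -> last char: a
  5: caca$cca -> last char: a
  6: cacaca$c -> last char: c
  7: ccacaca$ -> last char: $


BWT = acccaac$


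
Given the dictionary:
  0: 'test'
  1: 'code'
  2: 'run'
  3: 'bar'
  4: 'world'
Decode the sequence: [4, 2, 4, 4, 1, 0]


Look up each index in the dictionary:
  4 -> 'world'
  2 -> 'run'
  4 -> 'world'
  4 -> 'world'
  1 -> 'code'
  0 -> 'test'

Decoded: "world run world world code test"


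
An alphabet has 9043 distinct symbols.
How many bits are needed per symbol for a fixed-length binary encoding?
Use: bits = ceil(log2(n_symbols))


log2(9043) = 13.1426
Bracket: 2^13 = 8192 < 9043 <= 2^14 = 16384
So ceil(log2(9043)) = 14

bits = ceil(log2(9043)) = ceil(13.1426) = 14 bits


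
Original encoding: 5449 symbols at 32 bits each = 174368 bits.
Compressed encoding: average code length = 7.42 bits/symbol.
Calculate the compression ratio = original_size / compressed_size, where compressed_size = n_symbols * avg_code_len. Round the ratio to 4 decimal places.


original_size = n_symbols * orig_bits = 5449 * 32 = 174368 bits
compressed_size = n_symbols * avg_code_len = 5449 * 7.42 = 40431.58 bits
ratio = original_size / compressed_size = 174368 / 40431.58 = 4.3127

Compression ratio = 4.3127


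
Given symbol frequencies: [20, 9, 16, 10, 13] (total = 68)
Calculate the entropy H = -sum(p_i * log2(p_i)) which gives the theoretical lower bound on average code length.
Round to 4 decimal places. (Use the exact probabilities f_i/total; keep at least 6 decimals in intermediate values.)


Per-symbol terms -p_i * log2(p_i) with p_i = f_i/68:
  p = 20/68 = 0.294118: log2(p) = -1.765535, -p*log2(p) = 0.519275
  p = 9/68 = 0.132353: log2(p) = -2.917538, -p*log2(p) = 0.386145
  p = 16/68 = 0.235294: log2(p) = -2.087463, -p*log2(p) = 0.491168
  p = 10/68 = 0.147059: log2(p) = -2.765535, -p*log2(p) = 0.406696
  p = 13/68 = 0.191176: log2(p) = -2.387023, -p*log2(p) = 0.456343
H = 0.519275 + 0.386145 + 0.491168 + 0.406696 + 0.456343 = 2.259627

H = 2.2596 bits/symbol


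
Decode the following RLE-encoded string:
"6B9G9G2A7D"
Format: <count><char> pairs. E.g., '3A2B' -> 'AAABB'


Expanding each <count><char> pair:
  6B -> 'BBBBBB'
  9G -> 'GGGGGGGGG'
  9G -> 'GGGGGGGGG'
  2A -> 'AA'
  7D -> 'DDDDDDD'

Decoded = BBBBBBGGGGGGGGGGGGGGGGGGAADDDDDDD


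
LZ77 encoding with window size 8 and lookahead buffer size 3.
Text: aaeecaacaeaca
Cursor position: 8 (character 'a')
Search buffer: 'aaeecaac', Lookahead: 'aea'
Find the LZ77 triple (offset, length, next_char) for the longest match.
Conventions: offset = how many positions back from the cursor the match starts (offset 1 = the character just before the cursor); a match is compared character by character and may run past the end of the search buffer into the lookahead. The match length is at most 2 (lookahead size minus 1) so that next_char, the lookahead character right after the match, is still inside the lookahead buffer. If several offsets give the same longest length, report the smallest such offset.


Try each offset into the search buffer:
  offset=1 (pos 7, char 'c'): match length 0
  offset=2 (pos 6, char 'a'): match length 1
  offset=3 (pos 5, char 'a'): match length 1
  offset=4 (pos 4, char 'c'): match length 0
  offset=5 (pos 3, char 'e'): match length 0
  offset=6 (pos 2, char 'e'): match length 0
  offset=7 (pos 1, char 'a'): match length 2
  offset=8 (pos 0, char 'a'): match length 1
Longest match has length 2 at offset 7.
next_char = character at position 8 + 2 = 10 -> 'a'

Best match: offset=7, length=2 (matching 'ae' starting at position 1)
LZ77 triple: (7, 2, 'a')


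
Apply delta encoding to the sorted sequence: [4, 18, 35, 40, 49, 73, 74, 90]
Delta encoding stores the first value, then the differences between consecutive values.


First value: 4
Deltas:
  18 - 4 = 14
  35 - 18 = 17
  40 - 35 = 5
  49 - 40 = 9
  73 - 49 = 24
  74 - 73 = 1
  90 - 74 = 16


Delta encoded: [4, 14, 17, 5, 9, 24, 1, 16]


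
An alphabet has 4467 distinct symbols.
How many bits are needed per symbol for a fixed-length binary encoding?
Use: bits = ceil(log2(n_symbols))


log2(4467) = 12.1251
Bracket: 2^12 = 4096 < 4467 <= 2^13 = 8192
So ceil(log2(4467)) = 13

bits = ceil(log2(4467)) = ceil(12.1251) = 13 bits


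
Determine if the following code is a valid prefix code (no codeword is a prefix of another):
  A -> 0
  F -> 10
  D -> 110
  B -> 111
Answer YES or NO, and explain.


Checking each pair (does one codeword prefix another?):
  A='0' vs F='10': no prefix
  A='0' vs D='110': no prefix
  A='0' vs B='111': no prefix
  F='10' vs A='0': no prefix
  F='10' vs D='110': no prefix
  F='10' vs B='111': no prefix
  D='110' vs A='0': no prefix
  D='110' vs F='10': no prefix
  D='110' vs B='111': no prefix
  B='111' vs A='0': no prefix
  B='111' vs F='10': no prefix
  B='111' vs D='110': no prefix
No violation found over all pairs.

YES -- this is a valid prefix code. No codeword is a prefix of any other codeword.


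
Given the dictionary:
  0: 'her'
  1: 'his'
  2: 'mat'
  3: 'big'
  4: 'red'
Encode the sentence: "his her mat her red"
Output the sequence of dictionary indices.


Look up each word in the dictionary:
  'his' -> 1
  'her' -> 0
  'mat' -> 2
  'her' -> 0
  'red' -> 4

Encoded: [1, 0, 2, 0, 4]


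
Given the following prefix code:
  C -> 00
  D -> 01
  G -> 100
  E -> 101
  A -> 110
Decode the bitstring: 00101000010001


Decoding step by step:
Bits 00 -> C
Bits 101 -> E
Bits 00 -> C
Bits 00 -> C
Bits 100 -> G
Bits 01 -> D


Decoded message: CECCGD


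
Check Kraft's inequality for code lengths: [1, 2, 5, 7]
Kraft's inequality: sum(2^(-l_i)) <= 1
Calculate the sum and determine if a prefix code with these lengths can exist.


Sum = 2^(-1) + 2^(-2) + 2^(-5) + 2^(-7)
    = 0.5 + 0.25 + 0.03125 + 0.0078125
    = 101/128 = 0.7890625
Since 0.7890625 <= 1, Kraft's inequality IS satisfied.
A prefix code with these lengths CAN exist.

Kraft sum = 0.7890625. Satisfied.


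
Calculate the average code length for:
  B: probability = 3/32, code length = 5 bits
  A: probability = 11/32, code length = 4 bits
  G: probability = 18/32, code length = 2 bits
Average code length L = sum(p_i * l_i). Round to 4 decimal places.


Weighted contributions p_i * l_i:
  B: (3/32) * 5 = 15/32
  A: (11/32) * 4 = 44/32
  G: (18/32) * 2 = 36/32
Sum = (15 + 44 + 36)/32 = 95/32

L = 95/32 = 2.9688 bits/symbol


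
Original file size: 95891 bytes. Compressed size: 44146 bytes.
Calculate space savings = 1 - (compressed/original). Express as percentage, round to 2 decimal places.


ratio = compressed/original = 44146/95891 = 0.460377
savings = 1 - ratio = 1 - 0.460377 = 0.539623
as a percentage: 0.539623 * 100 = 53.96%

Space savings = 1 - 44146/95891 = 53.96%


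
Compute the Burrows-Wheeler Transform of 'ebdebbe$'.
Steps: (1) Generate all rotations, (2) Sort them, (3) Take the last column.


Rotations (sorted):
  0: $ebdebbe -> last char: e
  1: bbe$ebde -> last char: e
  2: bdebbe$e -> last char: e
  3: be$ebdeb -> last char: b
  4: debbe$eb -> last char: b
  5: e$ebdebb -> last char: b
  6: ebbe$ebd -> last char: d
  7: ebdebbe$ -> last char: $


BWT = eeebbbd$


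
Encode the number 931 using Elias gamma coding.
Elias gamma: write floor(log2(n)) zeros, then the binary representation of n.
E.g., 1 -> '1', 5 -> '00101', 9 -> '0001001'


num_bits = floor(log2(931)) + 1 = 10
leading_zeros = num_bits - 1 = 9
binary(931) = 1110100011

Elias gamma(931) = '000000000' + '1110100011' = 0000000001110100011 (19 bits)


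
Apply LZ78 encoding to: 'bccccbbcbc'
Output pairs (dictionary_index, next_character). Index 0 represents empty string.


LZ78 encoding steps:
Dictionary: {0: ''}
Step 1: w='' (idx 0), next='b' -> output (0, 'b'), add 'b' as idx 1
Step 2: w='' (idx 0), next='c' -> output (0, 'c'), add 'c' as idx 2
Step 3: w='c' (idx 2), next='c' -> output (2, 'c'), add 'cc' as idx 3
Step 4: w='c' (idx 2), next='b' -> output (2, 'b'), add 'cb' as idx 4
Step 5: w='b' (idx 1), next='c' -> output (1, 'c'), add 'bc' as idx 5
Step 6: w='bc' (idx 5), end of input -> output (5, '')


Encoded: [(0, 'b'), (0, 'c'), (2, 'c'), (2, 'b'), (1, 'c'), (5, '')]


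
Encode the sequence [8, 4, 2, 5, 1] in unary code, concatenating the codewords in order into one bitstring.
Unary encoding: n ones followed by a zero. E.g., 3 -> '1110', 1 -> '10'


Encode each number as n ones followed by a terminating 0:
  8 -> 111111110 (9 bits)
  4 -> 11110 (5 bits)
  2 -> 110 (3 bits)
  5 -> 111110 (6 bits)
  1 -> 10 (2 bits)
Total length = 9 + 5 + 3 + 6 + 2 = 25 bits.

Unary([8, 4, 2, 5, 1]) = 1111111101111011011111010 (25 bits)


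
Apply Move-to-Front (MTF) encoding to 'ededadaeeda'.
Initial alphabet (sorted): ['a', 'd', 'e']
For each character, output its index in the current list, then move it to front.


MTF encoding:
'e': index 2 in ['a', 'd', 'e'] -> ['e', 'a', 'd']
'd': index 2 in ['e', 'a', 'd'] -> ['d', 'e', 'a']
'e': index 1 in ['d', 'e', 'a'] -> ['e', 'd', 'a']
'd': index 1 in ['e', 'd', 'a'] -> ['d', 'e', 'a']
'a': index 2 in ['d', 'e', 'a'] -> ['a', 'd', 'e']
'd': index 1 in ['a', 'd', 'e'] -> ['d', 'a', 'e']
'a': index 1 in ['d', 'a', 'e'] -> ['a', 'd', 'e']
'e': index 2 in ['a', 'd', 'e'] -> ['e', 'a', 'd']
'e': index 0 in ['e', 'a', 'd'] -> ['e', 'a', 'd']
'd': index 2 in ['e', 'a', 'd'] -> ['d', 'e', 'a']
'a': index 2 in ['d', 'e', 'a'] -> ['a', 'd', 'e']


Output: [2, 2, 1, 1, 2, 1, 1, 2, 0, 2, 2]


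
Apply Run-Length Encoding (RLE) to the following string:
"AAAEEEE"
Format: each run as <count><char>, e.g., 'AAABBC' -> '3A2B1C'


Scanning runs left to right:
  i=0: run of 'A' x 3 -> '3A'
  i=3: run of 'E' x 4 -> '4E'

RLE = 3A4E


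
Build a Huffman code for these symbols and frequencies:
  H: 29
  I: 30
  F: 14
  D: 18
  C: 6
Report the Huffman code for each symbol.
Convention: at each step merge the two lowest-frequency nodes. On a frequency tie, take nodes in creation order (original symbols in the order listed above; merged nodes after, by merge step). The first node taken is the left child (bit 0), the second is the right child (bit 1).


Huffman tree construction:
Step 1: Merge C(6) + F(14) = 20
Step 2: Merge D(18) + (C+F)(20) = 38
Step 3: Merge H(29) + I(30) = 59
Step 4: Merge (D+(C+F))(38) + (H+I)(59) = 97
Read each symbol's code off the tree from the root (left child = 0, right child = 1).

Codes:
  H: 10 (length 2)
  I: 11 (length 2)
  F: 011 (length 3)
  D: 00 (length 2)
  C: 010 (length 3)
Average code length: 214/97 = 2.2062 bits/symbol


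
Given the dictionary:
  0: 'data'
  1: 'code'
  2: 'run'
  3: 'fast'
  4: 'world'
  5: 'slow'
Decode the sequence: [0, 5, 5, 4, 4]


Look up each index in the dictionary:
  0 -> 'data'
  5 -> 'slow'
  5 -> 'slow'
  4 -> 'world'
  4 -> 'world'

Decoded: "data slow slow world world"


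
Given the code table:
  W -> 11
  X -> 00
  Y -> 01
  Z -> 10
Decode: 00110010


Decoding:
00 -> X
11 -> W
00 -> X
10 -> Z


Result: XWXZ


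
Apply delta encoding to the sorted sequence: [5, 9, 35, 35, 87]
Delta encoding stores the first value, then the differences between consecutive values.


First value: 5
Deltas:
  9 - 5 = 4
  35 - 9 = 26
  35 - 35 = 0
  87 - 35 = 52


Delta encoded: [5, 4, 26, 0, 52]


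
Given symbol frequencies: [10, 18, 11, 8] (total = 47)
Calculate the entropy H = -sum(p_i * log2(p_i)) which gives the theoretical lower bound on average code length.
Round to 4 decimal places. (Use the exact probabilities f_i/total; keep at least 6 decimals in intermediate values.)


Per-symbol terms -p_i * log2(p_i) with p_i = f_i/47:
  p = 10/47 = 0.212766: log2(p) = -2.232661, -p*log2(p) = 0.475034
  p = 18/47 = 0.382979: log2(p) = -1.384664, -p*log2(p) = 0.530297
  p = 11/47 = 0.234043: log2(p) = -2.095157, -p*log2(p) = 0.490356
  p = 8/47 = 0.170213: log2(p) = -2.554589, -p*log2(p) = 0.434824
H = 0.475034 + 0.530297 + 0.490356 + 0.434824 = 1.930511

H = 1.9305 bits/symbol


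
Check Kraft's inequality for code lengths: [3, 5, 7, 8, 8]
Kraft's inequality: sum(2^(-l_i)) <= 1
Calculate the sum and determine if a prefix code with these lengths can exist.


Sum = 2^(-3) + 2^(-5) + 2^(-7) + 2^(-8) + 2^(-8)
    = 0.125 + 0.03125 + 0.0078125 + 0.00390625 + 0.00390625
    = 44/256 = 0.171875
Since 0.171875 <= 1, Kraft's inequality IS satisfied.
A prefix code with these lengths CAN exist.

Kraft sum = 0.171875. Satisfied.


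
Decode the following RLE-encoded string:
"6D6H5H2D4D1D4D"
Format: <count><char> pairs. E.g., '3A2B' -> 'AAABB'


Expanding each <count><char> pair:
  6D -> 'DDDDDD'
  6H -> 'HHHHHH'
  5H -> 'HHHHH'
  2D -> 'DD'
  4D -> 'DDDD'
  1D -> 'D'
  4D -> 'DDDD'

Decoded = DDDDDDHHHHHHHHHHHDDDDDDDDDDD


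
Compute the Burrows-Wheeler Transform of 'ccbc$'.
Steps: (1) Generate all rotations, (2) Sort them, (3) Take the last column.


Rotations (sorted):
  0: $ccbc -> last char: c
  1: bc$cc -> last char: c
  2: c$ccb -> last char: b
  3: cbc$c -> last char: c
  4: ccbc$ -> last char: $


BWT = ccbc$


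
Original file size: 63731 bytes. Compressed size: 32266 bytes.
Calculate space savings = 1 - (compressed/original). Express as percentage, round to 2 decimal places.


ratio = compressed/original = 32266/63731 = 0.506284
savings = 1 - ratio = 1 - 0.506284 = 0.493716
as a percentage: 0.493716 * 100 = 49.37%

Space savings = 1 - 32266/63731 = 49.37%
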